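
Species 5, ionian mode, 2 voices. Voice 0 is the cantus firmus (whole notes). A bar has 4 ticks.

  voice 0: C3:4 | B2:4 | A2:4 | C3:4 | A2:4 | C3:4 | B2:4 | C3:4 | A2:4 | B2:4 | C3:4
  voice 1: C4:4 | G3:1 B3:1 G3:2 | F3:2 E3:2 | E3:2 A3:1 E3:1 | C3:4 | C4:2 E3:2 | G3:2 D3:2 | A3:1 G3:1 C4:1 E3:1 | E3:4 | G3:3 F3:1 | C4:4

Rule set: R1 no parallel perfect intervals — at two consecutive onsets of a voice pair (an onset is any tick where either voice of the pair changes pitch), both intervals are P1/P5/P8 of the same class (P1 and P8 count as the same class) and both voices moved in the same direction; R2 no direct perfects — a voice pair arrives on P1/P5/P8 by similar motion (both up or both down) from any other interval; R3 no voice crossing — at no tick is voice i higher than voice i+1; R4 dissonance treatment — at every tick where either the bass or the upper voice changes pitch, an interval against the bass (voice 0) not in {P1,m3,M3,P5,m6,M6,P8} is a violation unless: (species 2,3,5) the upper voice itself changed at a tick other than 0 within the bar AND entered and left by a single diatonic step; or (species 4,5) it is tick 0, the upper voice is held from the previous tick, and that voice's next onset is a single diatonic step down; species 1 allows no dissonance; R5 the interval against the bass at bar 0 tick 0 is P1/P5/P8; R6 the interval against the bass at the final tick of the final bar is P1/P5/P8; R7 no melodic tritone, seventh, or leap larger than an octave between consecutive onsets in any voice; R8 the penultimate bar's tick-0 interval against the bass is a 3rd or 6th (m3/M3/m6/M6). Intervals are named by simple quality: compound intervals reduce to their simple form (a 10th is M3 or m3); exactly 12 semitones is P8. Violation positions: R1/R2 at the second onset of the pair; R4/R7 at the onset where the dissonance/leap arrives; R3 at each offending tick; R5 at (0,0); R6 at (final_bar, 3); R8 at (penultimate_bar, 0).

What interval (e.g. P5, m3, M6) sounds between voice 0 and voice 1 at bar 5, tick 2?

M3

voice 0=C3 voice 1=E3 -> M3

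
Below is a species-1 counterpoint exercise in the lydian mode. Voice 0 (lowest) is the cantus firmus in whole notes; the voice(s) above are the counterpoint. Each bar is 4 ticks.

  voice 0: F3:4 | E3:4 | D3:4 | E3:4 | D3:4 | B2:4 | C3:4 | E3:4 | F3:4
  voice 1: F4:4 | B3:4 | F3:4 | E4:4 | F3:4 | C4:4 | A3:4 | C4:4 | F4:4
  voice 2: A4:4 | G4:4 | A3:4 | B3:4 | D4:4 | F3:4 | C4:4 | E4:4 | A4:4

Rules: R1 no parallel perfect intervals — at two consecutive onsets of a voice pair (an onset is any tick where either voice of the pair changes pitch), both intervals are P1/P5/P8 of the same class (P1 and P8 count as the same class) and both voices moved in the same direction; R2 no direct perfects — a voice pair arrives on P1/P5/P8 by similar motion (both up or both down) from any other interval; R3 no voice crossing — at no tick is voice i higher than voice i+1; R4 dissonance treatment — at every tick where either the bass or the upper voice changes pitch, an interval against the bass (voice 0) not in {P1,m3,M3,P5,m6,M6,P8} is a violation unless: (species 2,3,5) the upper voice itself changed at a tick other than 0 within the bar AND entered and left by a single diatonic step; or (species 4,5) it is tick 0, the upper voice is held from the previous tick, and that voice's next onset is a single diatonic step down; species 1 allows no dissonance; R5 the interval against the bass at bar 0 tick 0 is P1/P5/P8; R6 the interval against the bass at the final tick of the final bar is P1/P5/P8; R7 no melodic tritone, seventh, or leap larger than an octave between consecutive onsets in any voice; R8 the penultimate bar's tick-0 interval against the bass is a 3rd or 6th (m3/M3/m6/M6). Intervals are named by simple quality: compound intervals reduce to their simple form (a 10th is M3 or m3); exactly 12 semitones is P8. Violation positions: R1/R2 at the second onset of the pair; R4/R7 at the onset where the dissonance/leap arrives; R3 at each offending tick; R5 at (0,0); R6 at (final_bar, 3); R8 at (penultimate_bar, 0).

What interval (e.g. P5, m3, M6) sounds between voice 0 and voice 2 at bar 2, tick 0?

voice 0=D3 voice 2=A3 -> P5

P5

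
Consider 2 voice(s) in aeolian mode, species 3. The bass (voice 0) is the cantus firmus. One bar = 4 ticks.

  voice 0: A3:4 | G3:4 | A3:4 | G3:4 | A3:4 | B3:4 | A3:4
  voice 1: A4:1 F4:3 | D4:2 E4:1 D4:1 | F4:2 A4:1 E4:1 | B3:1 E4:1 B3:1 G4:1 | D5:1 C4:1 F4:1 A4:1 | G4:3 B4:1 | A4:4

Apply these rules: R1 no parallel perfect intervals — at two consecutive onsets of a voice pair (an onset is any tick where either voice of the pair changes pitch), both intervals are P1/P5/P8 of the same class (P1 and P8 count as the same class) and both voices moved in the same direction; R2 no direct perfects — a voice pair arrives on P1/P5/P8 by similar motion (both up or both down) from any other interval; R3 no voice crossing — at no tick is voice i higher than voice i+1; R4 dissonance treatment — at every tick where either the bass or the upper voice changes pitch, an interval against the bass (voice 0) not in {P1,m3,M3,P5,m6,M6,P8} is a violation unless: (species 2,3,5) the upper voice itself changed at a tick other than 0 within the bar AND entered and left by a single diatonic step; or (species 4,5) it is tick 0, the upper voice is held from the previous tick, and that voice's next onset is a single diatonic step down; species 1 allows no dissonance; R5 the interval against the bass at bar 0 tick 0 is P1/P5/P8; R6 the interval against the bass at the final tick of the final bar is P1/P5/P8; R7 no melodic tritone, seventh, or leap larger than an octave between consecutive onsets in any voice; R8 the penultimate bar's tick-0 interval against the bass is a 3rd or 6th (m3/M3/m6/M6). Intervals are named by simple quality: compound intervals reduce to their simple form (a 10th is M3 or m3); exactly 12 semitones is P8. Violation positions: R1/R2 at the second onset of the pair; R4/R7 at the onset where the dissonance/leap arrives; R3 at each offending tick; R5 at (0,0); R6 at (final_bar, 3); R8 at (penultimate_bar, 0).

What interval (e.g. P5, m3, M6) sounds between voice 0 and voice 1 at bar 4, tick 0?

voice 0=A3 voice 1=D5 -> P4

P4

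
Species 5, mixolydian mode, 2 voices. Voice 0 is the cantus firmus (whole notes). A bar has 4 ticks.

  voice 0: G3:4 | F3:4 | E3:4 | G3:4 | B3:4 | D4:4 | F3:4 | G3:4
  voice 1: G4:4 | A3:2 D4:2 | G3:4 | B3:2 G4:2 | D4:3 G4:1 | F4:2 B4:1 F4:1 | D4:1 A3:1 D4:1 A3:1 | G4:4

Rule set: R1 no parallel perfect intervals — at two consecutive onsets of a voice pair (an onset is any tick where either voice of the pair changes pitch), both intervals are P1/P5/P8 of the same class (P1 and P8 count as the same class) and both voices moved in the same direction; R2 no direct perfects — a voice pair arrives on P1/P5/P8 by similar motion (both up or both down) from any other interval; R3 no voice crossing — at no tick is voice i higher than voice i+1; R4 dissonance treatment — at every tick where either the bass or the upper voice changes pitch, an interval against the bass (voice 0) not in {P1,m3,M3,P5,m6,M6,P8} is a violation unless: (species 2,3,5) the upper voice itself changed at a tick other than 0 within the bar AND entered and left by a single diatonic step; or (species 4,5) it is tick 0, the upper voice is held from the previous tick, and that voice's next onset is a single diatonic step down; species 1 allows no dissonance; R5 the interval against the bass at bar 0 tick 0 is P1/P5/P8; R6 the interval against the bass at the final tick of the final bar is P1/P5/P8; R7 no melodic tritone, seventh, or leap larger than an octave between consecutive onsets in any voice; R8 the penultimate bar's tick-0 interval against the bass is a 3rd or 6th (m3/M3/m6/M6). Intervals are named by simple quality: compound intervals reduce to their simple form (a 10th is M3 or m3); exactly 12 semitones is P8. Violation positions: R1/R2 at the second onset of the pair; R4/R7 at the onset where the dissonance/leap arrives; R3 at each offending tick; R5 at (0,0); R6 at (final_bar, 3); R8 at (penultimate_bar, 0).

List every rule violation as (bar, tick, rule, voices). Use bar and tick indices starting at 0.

(1, 0, R7, (1,))
(5, 2, R7, (1,))
(5, 3, R7, (1,))
(7, 0, R2, (0, 1))
(7, 0, R7, (1,))

bar 0: v0=G3 v1=G4 downbeat P8
bar 1: v0=F3 v1=A3 downbeat M3
bar 2: v0=E3 v1=G3 downbeat m3
bar 3: v0=G3 v1=B3 downbeat M3
bar 4: v0=B3 v1=D4 downbeat m3
bar 5: v0=D4 v1=F4 downbeat m3
bar 6: v0=F3 v1=D4 downbeat M6
bar 7: v0=G3 v1=G4 downbeat P8
  -> R7 @ bar 1 tick 0 v(1,): G4->A3 leap 10st
  -> R7 @ bar 5 tick 2 v(1,): F4->B4 leap 6st
  -> R7 @ bar 5 tick 3 v(1,): B4->F4 leap 6st
  -> R2 @ bar 7 tick 0 v(0, 1): F3/A3 M3 -> G3/G4 P8 similar
  -> R7 @ bar 7 tick 0 v(1,): A3->G4 leap 10st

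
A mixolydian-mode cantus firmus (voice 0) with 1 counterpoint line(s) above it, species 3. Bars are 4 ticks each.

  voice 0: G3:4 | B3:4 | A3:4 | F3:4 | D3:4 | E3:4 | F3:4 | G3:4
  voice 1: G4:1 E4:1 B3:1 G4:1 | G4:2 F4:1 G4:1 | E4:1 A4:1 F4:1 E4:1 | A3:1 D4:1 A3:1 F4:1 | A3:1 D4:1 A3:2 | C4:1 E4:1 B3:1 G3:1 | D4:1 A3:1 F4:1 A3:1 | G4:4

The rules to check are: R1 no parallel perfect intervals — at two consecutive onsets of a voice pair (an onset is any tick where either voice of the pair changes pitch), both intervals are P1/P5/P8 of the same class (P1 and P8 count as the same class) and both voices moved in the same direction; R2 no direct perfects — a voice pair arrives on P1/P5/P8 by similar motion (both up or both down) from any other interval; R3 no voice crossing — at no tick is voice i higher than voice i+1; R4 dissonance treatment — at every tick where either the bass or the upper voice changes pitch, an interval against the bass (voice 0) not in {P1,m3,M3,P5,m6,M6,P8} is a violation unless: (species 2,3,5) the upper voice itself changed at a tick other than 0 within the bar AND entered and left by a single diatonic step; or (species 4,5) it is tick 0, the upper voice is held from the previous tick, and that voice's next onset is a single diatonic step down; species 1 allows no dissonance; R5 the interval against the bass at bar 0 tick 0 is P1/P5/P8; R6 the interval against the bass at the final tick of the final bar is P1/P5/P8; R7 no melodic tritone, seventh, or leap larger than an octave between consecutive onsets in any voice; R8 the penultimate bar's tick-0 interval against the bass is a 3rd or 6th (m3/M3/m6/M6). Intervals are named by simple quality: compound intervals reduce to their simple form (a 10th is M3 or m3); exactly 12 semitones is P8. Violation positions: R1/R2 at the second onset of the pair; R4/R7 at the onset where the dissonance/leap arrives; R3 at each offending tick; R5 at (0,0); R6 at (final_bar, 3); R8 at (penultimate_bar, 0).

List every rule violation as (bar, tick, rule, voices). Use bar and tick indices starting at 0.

(2, 0, R2, (0, 1))
(4, 0, R2, (0, 1))
(7, 0, R2, (0, 1))
(7, 0, R7, (1,))

bar 0: v0=G3 v1=G4 downbeat P8
bar 1: v0=B3 v1=G4 downbeat m6
bar 2: v0=A3 v1=E4 downbeat P5
bar 3: v0=F3 v1=A3 downbeat M3
bar 4: v0=D3 v1=A3 downbeat P5
bar 5: v0=E3 v1=C4 downbeat m6
bar 6: v0=F3 v1=D4 downbeat M6
bar 7: v0=G3 v1=G4 downbeat P8
  -> R2 @ bar 2 tick 0 v(0, 1): B3/G4 m6 -> A3/E4 P5 similar
  -> R2 @ bar 4 tick 0 v(0, 1): F3/F4 P8 -> D3/A3 P5 similar
  -> R2 @ bar 7 tick 0 v(0, 1): F3/A3 M3 -> G3/G4 P8 similar
  -> R7 @ bar 7 tick 0 v(1,): A3->G4 leap 10st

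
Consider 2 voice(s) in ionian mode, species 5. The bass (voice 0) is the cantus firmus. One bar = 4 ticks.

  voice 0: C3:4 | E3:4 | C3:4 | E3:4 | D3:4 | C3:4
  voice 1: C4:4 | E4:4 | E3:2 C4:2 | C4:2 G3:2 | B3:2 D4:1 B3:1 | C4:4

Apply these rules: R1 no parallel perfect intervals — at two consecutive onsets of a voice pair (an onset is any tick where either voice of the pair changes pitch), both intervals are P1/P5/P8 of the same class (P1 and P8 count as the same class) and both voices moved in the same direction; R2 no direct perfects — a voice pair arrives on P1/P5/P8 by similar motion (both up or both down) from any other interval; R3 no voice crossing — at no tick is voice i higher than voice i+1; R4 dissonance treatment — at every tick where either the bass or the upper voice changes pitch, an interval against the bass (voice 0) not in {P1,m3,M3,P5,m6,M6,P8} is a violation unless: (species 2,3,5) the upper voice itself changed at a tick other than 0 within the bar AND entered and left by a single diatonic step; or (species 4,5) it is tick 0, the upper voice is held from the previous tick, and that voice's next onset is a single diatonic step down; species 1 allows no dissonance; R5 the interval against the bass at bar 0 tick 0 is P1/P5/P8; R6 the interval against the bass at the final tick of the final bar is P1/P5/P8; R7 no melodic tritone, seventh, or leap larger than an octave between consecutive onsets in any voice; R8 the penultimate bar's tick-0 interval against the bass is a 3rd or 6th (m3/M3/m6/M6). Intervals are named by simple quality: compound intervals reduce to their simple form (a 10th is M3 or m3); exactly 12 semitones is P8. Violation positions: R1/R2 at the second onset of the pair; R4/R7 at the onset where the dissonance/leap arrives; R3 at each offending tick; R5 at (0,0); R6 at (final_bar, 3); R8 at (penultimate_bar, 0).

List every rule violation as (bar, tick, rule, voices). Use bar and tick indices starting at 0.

bar 0: v0=C3 v1=C4 downbeat P8
bar 1: v0=E3 v1=E4 downbeat P8
bar 2: v0=C3 v1=E3 downbeat M3
bar 3: v0=E3 v1=C4 downbeat m6
bar 4: v0=D3 v1=B3 downbeat M6
bar 5: v0=C3 v1=C4 downbeat P8
  -> R1 @ bar 1 tick 0 v(0, 1): C3/C4 P8 -> E3/E4 P8 similar

(1, 0, R1, (0, 1))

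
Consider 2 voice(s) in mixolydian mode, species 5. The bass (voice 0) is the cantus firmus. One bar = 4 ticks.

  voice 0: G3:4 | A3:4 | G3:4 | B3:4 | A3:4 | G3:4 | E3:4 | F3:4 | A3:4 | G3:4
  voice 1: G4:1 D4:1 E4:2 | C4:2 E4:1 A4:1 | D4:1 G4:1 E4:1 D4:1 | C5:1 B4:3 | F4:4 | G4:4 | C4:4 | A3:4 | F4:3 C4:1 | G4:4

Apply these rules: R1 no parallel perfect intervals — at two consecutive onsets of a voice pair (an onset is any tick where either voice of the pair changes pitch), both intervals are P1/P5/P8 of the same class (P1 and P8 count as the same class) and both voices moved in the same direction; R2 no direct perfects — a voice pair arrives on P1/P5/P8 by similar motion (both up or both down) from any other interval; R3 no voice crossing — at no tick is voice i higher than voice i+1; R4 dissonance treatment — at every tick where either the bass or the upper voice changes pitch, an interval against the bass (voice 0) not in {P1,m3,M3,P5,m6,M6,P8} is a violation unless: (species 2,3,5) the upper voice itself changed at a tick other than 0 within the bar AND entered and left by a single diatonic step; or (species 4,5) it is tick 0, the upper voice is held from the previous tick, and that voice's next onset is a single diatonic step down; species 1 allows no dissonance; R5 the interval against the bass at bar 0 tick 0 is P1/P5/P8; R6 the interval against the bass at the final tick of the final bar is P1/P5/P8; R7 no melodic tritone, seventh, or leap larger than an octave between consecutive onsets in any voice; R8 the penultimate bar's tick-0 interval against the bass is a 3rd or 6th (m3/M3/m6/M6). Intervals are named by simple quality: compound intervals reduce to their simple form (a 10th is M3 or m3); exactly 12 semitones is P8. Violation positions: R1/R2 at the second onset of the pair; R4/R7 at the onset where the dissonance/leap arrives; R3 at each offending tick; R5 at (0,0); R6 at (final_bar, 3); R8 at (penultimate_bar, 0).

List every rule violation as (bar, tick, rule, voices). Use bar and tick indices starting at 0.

(2, 0, R2, (0, 1))
(3, 0, R4, (0, 1))
(3, 0, R7, (1,))
(4, 0, R7, (1,))

bar 0: v0=G3 v1=G4 downbeat P8
bar 1: v0=A3 v1=C4 downbeat m3
bar 2: v0=G3 v1=D4 downbeat P5
bar 3: v0=B3 v1=C5 downbeat m2
bar 4: v0=A3 v1=F4 downbeat m6
bar 5: v0=G3 v1=G4 downbeat P8
bar 6: v0=E3 v1=C4 downbeat m6
bar 7: v0=F3 v1=A3 downbeat M3
bar 8: v0=A3 v1=F4 downbeat m6
bar 9: v0=G3 v1=G4 downbeat P8
  -> R2 @ bar 2 tick 0 v(0, 1): A3/A4 P8 -> G3/D4 P5 similar
  -> R4 @ bar 3 tick 0 v(0, 1): B3/C5 m2 untreated
  -> R7 @ bar 3 tick 0 v(1,): D4->C5 leap 10st
  -> R7 @ bar 4 tick 0 v(1,): B4->F4 leap 6st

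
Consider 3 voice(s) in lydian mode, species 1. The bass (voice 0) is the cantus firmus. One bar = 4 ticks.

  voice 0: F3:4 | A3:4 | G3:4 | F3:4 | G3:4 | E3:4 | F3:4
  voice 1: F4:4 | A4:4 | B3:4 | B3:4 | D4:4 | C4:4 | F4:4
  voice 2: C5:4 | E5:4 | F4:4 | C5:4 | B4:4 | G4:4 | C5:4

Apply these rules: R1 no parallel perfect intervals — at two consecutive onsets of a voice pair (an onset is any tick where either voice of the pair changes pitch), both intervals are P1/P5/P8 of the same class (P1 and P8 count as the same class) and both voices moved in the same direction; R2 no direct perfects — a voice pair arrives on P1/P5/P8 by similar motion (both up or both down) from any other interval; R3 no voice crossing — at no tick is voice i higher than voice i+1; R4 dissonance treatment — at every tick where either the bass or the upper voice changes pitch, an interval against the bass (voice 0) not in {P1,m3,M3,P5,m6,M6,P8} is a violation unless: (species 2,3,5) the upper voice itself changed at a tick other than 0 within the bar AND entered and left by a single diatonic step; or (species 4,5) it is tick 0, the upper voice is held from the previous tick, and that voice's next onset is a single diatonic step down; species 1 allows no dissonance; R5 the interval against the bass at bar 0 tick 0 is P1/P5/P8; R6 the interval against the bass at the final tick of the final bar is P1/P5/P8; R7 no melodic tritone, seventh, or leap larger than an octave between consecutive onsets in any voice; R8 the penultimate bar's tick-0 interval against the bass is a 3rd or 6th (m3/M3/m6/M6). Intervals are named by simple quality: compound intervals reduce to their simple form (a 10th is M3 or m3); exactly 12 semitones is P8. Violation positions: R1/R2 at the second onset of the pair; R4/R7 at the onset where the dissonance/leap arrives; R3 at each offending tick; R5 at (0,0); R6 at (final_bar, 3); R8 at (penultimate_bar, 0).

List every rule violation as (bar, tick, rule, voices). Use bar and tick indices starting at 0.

bar 0: v0=F3 v1=F4 v2=C5 downbeat P5
bar 1: v0=A3 v1=A4 v2=E5 downbeat P5
bar 2: v0=G3 v1=B3 v2=F4 downbeat m7
bar 3: v0=F3 v1=B3 v2=C5 downbeat P5
bar 4: v0=G3 v1=D4 v2=B4 downbeat M3
bar 5: v0=E3 v1=C4 v2=G4 downbeat m3
bar 6: v0=F3 v1=F4 v2=C5 downbeat P5
  -> R1 @ bar 1 tick 0 v(0, 1): F3/F4 P8 -> A3/A4 P8 similar
  -> R1 @ bar 1 tick 0 v(0, 2): F3/C5 P5 -> A3/E5 P5 similar
  -> R1 @ bar 1 tick 0 v(1, 2): F4/C5 P5 -> A4/E5 P5 similar
  -> R4 @ bar 2 tick 0 v(0, 2): G3/F4 m7 untreated
  -> R7 @ bar 2 tick 0 v(1,): A4->B3 leap 10st
  -> R7 @ bar 2 tick 0 v(2,): E5->F4 leap 11st
  -> R4 @ bar 3 tick 0 v(0, 1): F3/B3 TT untreated
  -> R2 @ bar 4 tick 0 v(0, 1): F3/B3 TT -> G3/D4 P5 similar
  -> R2 @ bar 5 tick 0 v(1, 2): D4/B4 M6 -> C4/G4 P5 similar
  -> R1 @ bar 6 tick 0 v(1, 2): C4/G4 P5 -> F4/C5 P5 similar
  -> R2 @ bar 6 tick 0 v(0, 1): E3/C4 m6 -> F3/F4 P8 similar
  -> R2 @ bar 6 tick 0 v(0, 2): E3/G4 m3 -> F3/C5 P5 similar

(1, 0, R1, (0, 1))
(1, 0, R1, (0, 2))
(1, 0, R1, (1, 2))
(2, 0, R4, (0, 2))
(2, 0, R7, (1,))
(2, 0, R7, (2,))
(3, 0, R4, (0, 1))
(4, 0, R2, (0, 1))
(5, 0, R2, (1, 2))
(6, 0, R1, (1, 2))
(6, 0, R2, (0, 1))
(6, 0, R2, (0, 2))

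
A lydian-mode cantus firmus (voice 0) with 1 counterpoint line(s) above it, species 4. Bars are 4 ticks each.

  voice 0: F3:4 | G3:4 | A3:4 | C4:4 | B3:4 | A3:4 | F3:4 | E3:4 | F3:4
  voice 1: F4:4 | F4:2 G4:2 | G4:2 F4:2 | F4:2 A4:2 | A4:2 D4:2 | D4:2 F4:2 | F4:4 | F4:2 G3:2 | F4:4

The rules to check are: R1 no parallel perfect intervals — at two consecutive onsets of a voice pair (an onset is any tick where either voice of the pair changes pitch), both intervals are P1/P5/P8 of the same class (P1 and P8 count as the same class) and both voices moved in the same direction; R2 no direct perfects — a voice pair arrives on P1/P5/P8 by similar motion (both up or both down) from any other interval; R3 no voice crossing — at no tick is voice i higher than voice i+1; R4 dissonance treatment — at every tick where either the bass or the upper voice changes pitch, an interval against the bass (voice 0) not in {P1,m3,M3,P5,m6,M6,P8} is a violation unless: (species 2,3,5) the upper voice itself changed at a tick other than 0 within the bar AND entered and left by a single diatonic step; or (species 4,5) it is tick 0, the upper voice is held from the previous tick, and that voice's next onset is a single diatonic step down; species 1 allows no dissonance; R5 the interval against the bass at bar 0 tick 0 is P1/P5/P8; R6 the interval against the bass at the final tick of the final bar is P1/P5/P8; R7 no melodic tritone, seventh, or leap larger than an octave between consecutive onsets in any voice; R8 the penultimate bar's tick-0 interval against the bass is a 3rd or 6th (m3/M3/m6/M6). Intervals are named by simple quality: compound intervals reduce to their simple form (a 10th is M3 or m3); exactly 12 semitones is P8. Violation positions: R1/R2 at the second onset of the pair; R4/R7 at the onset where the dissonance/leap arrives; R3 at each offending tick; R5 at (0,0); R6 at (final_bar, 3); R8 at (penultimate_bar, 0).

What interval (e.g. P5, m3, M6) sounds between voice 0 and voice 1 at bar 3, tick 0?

voice 0=C4 voice 1=F4 -> P4

P4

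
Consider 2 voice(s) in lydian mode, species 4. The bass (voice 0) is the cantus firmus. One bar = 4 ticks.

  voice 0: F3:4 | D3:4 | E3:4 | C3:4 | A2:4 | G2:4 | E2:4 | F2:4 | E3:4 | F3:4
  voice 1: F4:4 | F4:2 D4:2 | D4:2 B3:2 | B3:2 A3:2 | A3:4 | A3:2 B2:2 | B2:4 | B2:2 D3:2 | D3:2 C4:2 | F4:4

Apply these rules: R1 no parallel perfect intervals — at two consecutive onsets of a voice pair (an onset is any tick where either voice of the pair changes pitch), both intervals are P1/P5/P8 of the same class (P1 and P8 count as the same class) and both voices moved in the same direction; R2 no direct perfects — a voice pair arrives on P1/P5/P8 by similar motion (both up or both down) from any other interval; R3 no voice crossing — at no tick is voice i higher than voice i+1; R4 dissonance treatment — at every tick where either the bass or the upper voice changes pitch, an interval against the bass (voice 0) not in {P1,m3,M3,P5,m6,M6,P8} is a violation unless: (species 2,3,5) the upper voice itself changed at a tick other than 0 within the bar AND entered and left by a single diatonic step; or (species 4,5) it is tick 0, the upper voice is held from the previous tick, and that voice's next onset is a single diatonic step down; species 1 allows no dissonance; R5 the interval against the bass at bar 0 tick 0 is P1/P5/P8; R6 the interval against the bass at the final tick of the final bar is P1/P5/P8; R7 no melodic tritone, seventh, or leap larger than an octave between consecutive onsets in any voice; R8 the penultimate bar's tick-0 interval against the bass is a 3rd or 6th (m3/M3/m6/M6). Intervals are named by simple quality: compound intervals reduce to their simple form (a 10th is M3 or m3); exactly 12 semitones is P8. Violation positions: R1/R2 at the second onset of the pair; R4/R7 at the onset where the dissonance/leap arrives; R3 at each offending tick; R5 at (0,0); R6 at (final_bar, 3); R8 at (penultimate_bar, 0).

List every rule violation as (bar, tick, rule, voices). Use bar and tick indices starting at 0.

bar 0: v0=F3 v1=F4 downbeat P8
bar 1: v0=D3 v1=F4 downbeat m3
bar 2: v0=E3 v1=D4 downbeat m7
bar 3: v0=C3 v1=B3 downbeat M7
bar 4: v0=A2 v1=A3 downbeat P8
bar 5: v0=G2 v1=A3 downbeat M2
bar 6: v0=E2 v1=B2 downbeat P5
bar 7: v0=F2 v1=B2 downbeat TT
bar 8: v0=E3 v1=D3 downbeat M2
bar 9: v0=F3 v1=F4 downbeat P8
  -> R4 @ bar 2 tick 0 v(0, 1): E3/D4 m7 untreated
  -> R4 @ bar 5 tick 0 v(0, 1): G2/A3 M2 untreated
  -> R7 @ bar 5 tick 2 v(1,): A3->B2 leap 10st
  -> R4 @ bar 7 tick 0 v(0, 1): F2/B2 TT untreated
  -> R3 @ bar 8 tick 0 v(0, 1): E3 above D3
  -> R4 @ bar 8 tick 0 v(0, 1): E3/D3 M2 untreated
  -> R7 @ bar 8 tick 0 v(0,): F2->E3 leap 11st
  -> R8 @ bar 8 tick 0 v(0, 1): penult M2 not 3rd/6th
  -> R3 @ bar 8 tick 1 v(0, 1): E3 above D3
  -> R7 @ bar 8 tick 2 v(1,): D3->C4 leap 10st
  -> R2 @ bar 9 tick 0 v(0, 1): E3/C4 m6 -> F3/F4 P8 similar

(2, 0, R4, (0, 1))
(5, 0, R4, (0, 1))
(5, 2, R7, (1,))
(7, 0, R4, (0, 1))
(8, 0, R3, (0, 1))
(8, 0, R4, (0, 1))
(8, 0, R7, (0,))
(8, 0, R8, (0, 1))
(8, 1, R3, (0, 1))
(8, 2, R7, (1,))
(9, 0, R2, (0, 1))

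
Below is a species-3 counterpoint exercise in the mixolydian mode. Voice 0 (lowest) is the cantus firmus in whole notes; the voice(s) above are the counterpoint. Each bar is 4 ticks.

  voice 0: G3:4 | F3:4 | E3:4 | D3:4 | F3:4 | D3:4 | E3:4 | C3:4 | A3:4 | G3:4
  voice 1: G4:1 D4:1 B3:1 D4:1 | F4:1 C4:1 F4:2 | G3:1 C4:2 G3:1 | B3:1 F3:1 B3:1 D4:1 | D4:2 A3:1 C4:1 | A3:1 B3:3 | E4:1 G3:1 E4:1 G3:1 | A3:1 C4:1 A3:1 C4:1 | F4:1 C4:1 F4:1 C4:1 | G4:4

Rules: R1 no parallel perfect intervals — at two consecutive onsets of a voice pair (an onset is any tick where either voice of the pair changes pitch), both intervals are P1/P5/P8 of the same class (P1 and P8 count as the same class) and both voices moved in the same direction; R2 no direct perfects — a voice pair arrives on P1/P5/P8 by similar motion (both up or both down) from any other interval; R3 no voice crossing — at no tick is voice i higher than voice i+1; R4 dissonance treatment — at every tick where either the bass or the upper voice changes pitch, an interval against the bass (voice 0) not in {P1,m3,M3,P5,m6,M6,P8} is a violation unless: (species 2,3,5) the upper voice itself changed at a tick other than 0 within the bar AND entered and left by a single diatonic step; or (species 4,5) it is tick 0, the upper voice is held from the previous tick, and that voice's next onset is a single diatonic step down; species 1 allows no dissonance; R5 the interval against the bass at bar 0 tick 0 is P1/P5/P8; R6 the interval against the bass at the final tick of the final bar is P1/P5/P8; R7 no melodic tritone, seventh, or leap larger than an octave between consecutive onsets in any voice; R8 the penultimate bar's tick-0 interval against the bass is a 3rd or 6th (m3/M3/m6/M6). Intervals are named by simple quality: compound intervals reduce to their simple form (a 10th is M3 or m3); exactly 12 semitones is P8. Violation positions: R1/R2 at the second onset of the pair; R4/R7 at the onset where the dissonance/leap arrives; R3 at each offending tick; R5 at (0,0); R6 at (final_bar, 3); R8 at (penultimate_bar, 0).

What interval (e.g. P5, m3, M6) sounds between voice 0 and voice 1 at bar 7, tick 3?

P8

voice 0=C3 voice 1=C4 -> P8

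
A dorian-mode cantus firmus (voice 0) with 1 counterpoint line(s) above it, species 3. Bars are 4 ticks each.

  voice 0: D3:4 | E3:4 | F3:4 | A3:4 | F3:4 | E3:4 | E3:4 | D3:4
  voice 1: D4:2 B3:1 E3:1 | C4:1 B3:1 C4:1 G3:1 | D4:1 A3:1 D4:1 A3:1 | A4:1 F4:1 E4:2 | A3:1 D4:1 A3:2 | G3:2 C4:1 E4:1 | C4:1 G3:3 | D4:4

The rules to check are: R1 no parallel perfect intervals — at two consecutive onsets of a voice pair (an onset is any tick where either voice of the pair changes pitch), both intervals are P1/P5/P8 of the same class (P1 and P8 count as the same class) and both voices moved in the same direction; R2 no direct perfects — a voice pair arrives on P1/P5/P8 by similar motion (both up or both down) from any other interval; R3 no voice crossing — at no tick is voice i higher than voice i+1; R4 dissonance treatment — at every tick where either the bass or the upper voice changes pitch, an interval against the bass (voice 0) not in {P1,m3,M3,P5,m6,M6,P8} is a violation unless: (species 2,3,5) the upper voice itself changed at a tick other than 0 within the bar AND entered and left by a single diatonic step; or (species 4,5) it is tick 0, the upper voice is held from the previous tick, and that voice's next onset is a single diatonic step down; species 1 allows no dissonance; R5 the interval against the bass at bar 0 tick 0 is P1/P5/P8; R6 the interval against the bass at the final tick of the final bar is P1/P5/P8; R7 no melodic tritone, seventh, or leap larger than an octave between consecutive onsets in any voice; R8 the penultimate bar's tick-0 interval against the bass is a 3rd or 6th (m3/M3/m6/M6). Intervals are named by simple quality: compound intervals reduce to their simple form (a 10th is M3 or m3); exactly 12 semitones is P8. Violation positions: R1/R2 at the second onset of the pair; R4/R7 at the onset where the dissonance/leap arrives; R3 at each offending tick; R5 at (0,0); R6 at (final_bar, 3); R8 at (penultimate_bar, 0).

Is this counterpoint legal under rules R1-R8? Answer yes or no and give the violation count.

No (2 violations)

bar 0: v0=D3 v1=D4 (P8)
bar 1: v0=E3 v1=C4 (m6)
bar 2: v0=F3 v1=D4 (M6)
bar 3: v0=A3 v1=A4 (P8)
bar 4: v0=F3 v1=A3 (M3)
bar 5: v0=E3 v1=G3 (m3)
bar 6: v0=E3 v1=C4 (m6)
bar 7: v0=D3 v1=D4 (P8)
  R4 @ bar0.3: D3/E3 M2 untreated
  R2 @ bar3.0: F3/A3 M3 -> A3/A4 P8 similar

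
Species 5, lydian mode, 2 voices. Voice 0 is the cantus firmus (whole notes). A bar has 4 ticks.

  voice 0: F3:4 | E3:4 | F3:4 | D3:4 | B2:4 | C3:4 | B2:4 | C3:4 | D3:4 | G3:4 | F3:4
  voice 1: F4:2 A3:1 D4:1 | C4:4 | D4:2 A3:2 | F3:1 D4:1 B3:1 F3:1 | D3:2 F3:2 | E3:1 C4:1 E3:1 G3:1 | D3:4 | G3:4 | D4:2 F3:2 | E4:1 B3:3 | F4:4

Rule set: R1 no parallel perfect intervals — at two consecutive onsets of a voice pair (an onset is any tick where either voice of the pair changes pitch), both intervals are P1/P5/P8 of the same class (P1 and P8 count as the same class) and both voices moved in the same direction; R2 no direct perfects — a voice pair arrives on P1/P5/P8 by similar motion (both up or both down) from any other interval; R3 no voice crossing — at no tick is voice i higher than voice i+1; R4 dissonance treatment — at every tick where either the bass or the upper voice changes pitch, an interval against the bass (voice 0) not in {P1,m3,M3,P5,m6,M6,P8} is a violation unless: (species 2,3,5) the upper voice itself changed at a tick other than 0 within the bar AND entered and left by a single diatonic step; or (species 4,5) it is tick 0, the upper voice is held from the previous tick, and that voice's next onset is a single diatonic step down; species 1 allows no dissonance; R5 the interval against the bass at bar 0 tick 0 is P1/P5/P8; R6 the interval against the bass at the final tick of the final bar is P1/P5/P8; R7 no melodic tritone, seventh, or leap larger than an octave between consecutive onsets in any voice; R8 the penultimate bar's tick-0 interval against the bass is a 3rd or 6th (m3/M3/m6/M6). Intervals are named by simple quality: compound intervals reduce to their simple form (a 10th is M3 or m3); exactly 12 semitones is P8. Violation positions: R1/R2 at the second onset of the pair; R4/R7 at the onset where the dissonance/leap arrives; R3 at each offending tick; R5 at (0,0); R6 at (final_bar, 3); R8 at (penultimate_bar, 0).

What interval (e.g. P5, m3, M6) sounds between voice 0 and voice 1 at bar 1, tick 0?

m6

voice 0=E3 voice 1=C4 -> m6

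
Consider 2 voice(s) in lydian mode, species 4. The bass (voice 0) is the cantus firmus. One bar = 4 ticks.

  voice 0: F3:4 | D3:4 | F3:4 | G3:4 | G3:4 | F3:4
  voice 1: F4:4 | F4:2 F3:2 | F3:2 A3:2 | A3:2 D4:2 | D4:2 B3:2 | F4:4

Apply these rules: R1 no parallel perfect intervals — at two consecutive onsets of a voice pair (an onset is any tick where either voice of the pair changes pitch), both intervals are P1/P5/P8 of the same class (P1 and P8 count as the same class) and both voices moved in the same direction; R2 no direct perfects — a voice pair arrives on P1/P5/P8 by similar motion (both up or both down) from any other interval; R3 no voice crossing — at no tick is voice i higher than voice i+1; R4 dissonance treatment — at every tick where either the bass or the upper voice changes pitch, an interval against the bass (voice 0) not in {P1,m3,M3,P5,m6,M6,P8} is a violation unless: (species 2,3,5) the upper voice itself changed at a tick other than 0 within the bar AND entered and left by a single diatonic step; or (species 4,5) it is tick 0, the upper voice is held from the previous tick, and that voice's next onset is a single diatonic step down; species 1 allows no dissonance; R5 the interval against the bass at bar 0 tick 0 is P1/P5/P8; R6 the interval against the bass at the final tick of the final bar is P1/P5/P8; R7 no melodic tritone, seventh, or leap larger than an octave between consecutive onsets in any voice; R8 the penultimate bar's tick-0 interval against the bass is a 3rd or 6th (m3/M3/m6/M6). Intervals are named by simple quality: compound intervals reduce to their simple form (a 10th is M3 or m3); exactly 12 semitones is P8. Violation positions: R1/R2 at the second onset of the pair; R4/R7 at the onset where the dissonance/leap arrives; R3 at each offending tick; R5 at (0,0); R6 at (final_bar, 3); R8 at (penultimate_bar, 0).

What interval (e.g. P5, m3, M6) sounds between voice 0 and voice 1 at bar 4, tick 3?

voice 0=G3 voice 1=B3 -> M3

M3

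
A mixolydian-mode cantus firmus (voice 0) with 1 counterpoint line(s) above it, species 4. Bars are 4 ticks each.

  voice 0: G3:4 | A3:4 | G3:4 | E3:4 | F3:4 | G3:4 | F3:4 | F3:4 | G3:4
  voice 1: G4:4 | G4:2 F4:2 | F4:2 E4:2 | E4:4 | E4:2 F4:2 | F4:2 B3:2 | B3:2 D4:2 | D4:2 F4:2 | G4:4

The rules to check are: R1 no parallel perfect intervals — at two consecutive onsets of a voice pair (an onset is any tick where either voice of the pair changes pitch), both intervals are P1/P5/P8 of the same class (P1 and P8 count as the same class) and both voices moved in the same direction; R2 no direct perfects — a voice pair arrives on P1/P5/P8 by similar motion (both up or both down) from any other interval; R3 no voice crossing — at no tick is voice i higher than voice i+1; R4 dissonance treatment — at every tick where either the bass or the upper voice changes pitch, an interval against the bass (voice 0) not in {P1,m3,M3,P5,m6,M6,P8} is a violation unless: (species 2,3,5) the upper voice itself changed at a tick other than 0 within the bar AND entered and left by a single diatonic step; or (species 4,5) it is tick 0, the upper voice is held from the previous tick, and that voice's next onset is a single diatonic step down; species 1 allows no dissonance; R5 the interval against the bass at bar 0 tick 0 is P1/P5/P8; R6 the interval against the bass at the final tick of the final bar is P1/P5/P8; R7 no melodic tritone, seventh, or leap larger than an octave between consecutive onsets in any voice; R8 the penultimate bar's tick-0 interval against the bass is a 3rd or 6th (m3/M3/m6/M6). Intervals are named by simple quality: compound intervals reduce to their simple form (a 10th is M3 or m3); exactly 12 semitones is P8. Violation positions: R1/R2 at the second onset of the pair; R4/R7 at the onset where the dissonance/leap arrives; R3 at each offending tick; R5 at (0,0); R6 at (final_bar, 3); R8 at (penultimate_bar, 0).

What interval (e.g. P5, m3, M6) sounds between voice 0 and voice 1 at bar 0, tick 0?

P8

voice 0=G3 voice 1=G4 -> P8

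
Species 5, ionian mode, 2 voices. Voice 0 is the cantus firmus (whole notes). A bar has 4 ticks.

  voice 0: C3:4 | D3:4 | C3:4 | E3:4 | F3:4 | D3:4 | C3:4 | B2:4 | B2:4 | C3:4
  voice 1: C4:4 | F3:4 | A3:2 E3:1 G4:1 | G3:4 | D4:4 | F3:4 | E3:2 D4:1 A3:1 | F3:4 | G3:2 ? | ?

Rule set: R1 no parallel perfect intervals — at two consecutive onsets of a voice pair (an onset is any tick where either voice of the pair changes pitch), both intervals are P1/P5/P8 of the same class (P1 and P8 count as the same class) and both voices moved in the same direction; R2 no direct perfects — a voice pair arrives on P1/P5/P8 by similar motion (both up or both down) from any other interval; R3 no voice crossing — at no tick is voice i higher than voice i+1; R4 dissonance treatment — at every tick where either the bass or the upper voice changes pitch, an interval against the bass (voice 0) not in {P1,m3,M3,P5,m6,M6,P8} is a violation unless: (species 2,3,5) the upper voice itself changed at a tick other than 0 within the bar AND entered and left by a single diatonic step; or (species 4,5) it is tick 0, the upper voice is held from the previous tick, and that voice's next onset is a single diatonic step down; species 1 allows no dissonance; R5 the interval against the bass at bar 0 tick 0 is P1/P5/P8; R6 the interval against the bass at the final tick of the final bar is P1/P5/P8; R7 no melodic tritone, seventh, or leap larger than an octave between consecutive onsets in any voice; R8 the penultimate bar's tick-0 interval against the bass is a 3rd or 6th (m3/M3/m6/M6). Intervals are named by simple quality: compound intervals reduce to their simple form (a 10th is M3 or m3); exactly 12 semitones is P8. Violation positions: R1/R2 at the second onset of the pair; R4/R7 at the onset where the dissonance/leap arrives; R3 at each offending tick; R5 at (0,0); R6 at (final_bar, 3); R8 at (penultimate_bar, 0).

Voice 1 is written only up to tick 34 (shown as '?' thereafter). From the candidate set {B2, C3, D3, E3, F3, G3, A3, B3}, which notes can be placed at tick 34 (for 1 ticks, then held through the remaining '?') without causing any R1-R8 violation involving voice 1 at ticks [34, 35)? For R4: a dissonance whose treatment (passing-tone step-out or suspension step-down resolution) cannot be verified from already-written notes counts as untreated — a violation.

{B2, B3, D3, G3}

B2: legal
C3: violates R4
D3: legal
E3: violates R4
F3: violates R4
G3: legal
A3: violates R4
B3: legal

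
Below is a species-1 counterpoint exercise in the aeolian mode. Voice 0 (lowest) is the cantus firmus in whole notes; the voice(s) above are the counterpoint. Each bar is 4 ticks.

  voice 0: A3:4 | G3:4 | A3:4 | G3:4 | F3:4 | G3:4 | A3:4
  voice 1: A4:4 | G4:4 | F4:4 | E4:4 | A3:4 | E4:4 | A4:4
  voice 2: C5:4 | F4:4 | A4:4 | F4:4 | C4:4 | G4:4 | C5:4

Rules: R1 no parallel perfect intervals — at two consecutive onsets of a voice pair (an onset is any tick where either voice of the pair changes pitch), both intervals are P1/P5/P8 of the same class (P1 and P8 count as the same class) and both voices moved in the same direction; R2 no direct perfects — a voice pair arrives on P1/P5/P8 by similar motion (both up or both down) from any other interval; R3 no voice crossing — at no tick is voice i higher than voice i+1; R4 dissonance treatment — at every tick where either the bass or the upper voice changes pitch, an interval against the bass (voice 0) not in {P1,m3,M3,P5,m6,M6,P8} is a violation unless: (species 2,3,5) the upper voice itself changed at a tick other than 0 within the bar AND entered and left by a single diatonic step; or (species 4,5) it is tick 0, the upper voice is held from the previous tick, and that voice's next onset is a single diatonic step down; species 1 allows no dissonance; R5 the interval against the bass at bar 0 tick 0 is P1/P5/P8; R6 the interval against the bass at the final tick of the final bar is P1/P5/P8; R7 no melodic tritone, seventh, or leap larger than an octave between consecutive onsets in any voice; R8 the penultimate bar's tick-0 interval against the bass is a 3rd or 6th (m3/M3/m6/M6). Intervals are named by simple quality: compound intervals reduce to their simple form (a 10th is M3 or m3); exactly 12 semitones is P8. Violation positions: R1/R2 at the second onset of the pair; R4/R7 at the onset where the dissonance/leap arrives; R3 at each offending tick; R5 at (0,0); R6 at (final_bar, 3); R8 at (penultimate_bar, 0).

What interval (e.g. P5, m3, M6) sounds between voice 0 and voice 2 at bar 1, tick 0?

m7

voice 0=G3 voice 2=F4 -> m7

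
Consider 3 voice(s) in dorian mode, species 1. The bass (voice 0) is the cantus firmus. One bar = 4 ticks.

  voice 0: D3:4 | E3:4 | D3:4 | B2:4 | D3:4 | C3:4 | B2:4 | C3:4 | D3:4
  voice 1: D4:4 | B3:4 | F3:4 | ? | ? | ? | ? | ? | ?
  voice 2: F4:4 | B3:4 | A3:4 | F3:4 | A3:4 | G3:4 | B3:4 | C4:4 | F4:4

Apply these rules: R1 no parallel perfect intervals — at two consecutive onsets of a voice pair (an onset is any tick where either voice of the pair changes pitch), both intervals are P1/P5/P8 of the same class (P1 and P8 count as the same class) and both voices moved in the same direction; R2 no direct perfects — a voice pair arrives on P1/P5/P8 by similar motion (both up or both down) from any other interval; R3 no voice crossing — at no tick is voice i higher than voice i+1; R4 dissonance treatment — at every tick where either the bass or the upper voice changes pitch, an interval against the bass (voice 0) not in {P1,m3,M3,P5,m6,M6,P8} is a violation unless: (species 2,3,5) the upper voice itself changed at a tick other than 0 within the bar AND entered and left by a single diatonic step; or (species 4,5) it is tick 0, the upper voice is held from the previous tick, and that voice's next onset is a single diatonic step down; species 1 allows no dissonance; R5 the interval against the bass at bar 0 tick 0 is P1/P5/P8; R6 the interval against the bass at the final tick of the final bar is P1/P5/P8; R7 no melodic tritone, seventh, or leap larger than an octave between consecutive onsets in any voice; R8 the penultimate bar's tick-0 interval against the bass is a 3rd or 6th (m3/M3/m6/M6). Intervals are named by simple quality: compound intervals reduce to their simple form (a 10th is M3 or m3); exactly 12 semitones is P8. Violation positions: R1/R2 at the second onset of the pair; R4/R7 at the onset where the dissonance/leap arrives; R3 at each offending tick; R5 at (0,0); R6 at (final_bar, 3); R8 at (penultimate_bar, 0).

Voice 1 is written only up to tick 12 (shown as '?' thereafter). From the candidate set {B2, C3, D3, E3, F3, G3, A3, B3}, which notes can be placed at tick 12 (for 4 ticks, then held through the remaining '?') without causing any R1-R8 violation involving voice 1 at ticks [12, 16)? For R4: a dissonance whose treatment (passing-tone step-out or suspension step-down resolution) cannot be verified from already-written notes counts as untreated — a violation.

B2: violates R2,R7
C3: violates R4
D3: legal
E3: violates R4
F3: violates R4
G3: violates R3
A3: violates R3,R4
B3: violates R3,R7

{D3}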